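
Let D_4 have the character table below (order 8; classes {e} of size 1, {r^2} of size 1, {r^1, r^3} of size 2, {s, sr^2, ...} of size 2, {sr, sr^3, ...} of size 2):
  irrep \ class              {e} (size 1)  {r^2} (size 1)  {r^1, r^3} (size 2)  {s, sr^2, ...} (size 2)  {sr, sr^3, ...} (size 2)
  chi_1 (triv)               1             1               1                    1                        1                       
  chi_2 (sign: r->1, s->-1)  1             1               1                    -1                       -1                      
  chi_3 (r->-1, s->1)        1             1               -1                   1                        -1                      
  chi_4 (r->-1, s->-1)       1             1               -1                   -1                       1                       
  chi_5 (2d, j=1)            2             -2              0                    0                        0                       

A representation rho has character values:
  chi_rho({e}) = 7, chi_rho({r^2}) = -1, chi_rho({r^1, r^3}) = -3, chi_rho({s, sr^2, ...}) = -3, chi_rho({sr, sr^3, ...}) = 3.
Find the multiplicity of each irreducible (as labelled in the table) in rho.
Multiplicities: chi_1: 0, chi_2: 0, chi_3: 0, chi_4: 3, chi_5: 2.

Explanation: Use <chi_rho, chi> = (1/|G|) sum_C |C| * chi_rho(C) * conj(chi(C)) with |G| = 8 for each irreducible chi in the table:
  <chi_rho, chi_1> = (1/8)[1*(7)*conj(1) + 1*(-1)*conj(1) + 2*(-3)*conj(1) + 2*(-3)*conj(1) + 2*(3)*conj(1)]
      = (1/8)[(7) + (-1) + (-6) + (-6) + (6)] = 0/8 = 0
  <chi_rho, chi_2> = (1/8)[1*(7)*conj(1) + 1*(-1)*conj(1) + 2*(-3)*conj(1) + 2*(-3)*conj(-1) + 2*(3)*conj(-1)]
      = (1/8)[(7) + (-1) + (-6) + (6) + (-6)] = 0/8 = 0
  <chi_rho, chi_3> = (1/8)[1*(7)*conj(1) + 1*(-1)*conj(1) + 2*(-3)*conj(-1) + 2*(-3)*conj(1) + 2*(3)*conj(-1)]
      = (1/8)[(7) + (-1) + (6) + (-6) + (-6)] = 0/8 = 0
  <chi_rho, chi_4> = (1/8)[1*(7)*conj(1) + 1*(-1)*conj(1) + 2*(-3)*conj(-1) + 2*(-3)*conj(-1) + 2*(3)*conj(1)]
      = (1/8)[(7) + (-1) + (6) + (6) + (6)] = 24/8 = 3
  <chi_rho, chi_5> = (1/8)[1*(7)*conj(2) + 1*(-1)*conj(-2) + 2*(-3)*conj(0) + 2*(-3)*conj(0) + 2*(3)*conj(0)]
      = (1/8)[(14) + (2) + (0) + (0) + (0)] = 16/8 = 2
Dimension check: dim(rho) = sum (mult * dim) = 0*1 + 0*1 + 0*1 + 3*1 + 2*2 = 7 = chi_rho(e) = 7.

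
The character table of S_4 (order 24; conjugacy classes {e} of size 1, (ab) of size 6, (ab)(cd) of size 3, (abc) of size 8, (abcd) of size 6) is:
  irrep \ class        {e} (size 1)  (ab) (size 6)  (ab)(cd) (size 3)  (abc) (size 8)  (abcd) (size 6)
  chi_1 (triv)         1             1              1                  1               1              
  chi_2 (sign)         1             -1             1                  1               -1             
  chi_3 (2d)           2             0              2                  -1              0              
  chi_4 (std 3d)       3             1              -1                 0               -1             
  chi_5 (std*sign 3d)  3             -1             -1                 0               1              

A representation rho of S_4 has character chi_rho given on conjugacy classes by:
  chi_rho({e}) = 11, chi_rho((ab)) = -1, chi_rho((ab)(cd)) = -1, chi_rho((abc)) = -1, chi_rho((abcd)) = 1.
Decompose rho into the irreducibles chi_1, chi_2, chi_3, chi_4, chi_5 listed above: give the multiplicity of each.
Multiplicities: chi_1: 0, chi_2: 0, chi_3: 1, chi_4: 1, chi_5: 2.

Use <chi_rho, chi> = (1/|G|) sum_C |C| * chi_rho(C) * conj(chi(C)) with |G| = 24 for each irreducible chi in the table:
  <chi_rho, chi_1> = (1/24)[1*(11)*conj(1) + 6*(-1)*conj(1) + 3*(-1)*conj(1) + 8*(-1)*conj(1) + 6*(1)*conj(1)]
      = (1/24)[(11) + (-6) + (-3) + (-8) + (6)] = 0/24 = 0
  <chi_rho, chi_2> = (1/24)[1*(11)*conj(1) + 6*(-1)*conj(-1) + 3*(-1)*conj(1) + 8*(-1)*conj(1) + 6*(1)*conj(-1)]
      = (1/24)[(11) + (6) + (-3) + (-8) + (-6)] = 0/24 = 0
  <chi_rho, chi_3> = (1/24)[1*(11)*conj(2) + 6*(-1)*conj(0) + 3*(-1)*conj(2) + 8*(-1)*conj(-1) + 6*(1)*conj(0)]
      = (1/24)[(22) + (0) + (-6) + (8) + (0)] = 24/24 = 1
  <chi_rho, chi_4> = (1/24)[1*(11)*conj(3) + 6*(-1)*conj(1) + 3*(-1)*conj(-1) + 8*(-1)*conj(0) + 6*(1)*conj(-1)]
      = (1/24)[(33) + (-6) + (3) + (0) + (-6)] = 24/24 = 1
  <chi_rho, chi_5> = (1/24)[1*(11)*conj(3) + 6*(-1)*conj(-1) + 3*(-1)*conj(-1) + 8*(-1)*conj(0) + 6*(1)*conj(1)]
      = (1/24)[(33) + (6) + (3) + (0) + (6)] = 48/24 = 2
Dimension check: dim(rho) = sum (mult * dim) = 0*1 + 0*1 + 1*2 + 1*3 + 2*3 = 11 = chi_rho(e) = 11.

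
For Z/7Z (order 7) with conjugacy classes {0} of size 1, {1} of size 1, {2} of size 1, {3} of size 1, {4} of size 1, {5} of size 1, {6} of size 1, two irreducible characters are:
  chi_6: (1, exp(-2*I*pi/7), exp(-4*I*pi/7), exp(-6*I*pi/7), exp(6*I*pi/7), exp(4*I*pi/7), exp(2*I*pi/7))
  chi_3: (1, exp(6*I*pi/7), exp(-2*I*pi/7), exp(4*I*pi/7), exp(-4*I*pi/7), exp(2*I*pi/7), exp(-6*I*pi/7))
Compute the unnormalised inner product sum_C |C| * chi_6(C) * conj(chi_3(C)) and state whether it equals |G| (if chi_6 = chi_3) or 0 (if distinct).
Sum = 0; so <chi_6, chi_3> = 0 (distinct irreducibles are orthogonal).

Proof sketch: Compute term by term over conjugacy classes (|C| * chi_6(C) * conj(chi_3(C))):
  1*(1)*conj(1) + 1*(exp(-2*I*pi/7))*conj(exp(6*I*pi/7)) + 1*(exp(-4*I*pi/7))*conj(exp(-2*I*pi/7)) + 1*(exp(-6*I*pi/7))*conj(exp(4*I*pi/7)) + 1*(exp(6*I*pi/7))*conj(exp(-4*I*pi/7)) + 1*(exp(4*I*pi/7))*conj(exp(2*I*pi/7)) + 1*(exp(2*I*pi/7))*conj(exp(-6*I*pi/7))
  = (1) + (exp(6*I*pi/7)) + (exp(-2*I*pi/7)) + (exp(4*I*pi/7)) + (exp(-4*I*pi/7)) + (exp(2*I*pi/7)) + (exp(-6*I*pi/7))
  = 0.
(Exp terms are combined using exp(i*s)*conj(exp(i*t)) = exp(i*(s-t)), and sums of them are collapsed using the identity that for every m > 1 the m distinct m-th roots of unity sum to 0, e.g. 1 + exp(2*I*pi/3) + exp(-2*I*pi/3) = 0.)
Dividing by |G| = 7 gives 0/7 = 0, matching the row-orthogonality relation <chi_6, chi_3> = [chi_6 = chi_3].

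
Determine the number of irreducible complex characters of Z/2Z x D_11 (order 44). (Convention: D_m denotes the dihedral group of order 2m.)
14

Why: The number of irreducible complex representations of a finite group equals its number of conjugacy classes. For a direct product, #classes(G x H) = #classes(G) * #classes(H). Z/2Z has 2 classes (abelian), D_11 has 7 classes, so 2 * 7 = 14, so Z/2Z x D_11 (order 44) has exactly 14 irreducible complex representations.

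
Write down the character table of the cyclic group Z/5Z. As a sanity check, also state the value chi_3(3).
Character table of Z/5Z (irreps indexed chi_0,...,chi_4 with chi_k(m) = zeta_5^(k*m), zeta_5 = exp(2*pi*i/5)):
  irrep \ class  {0} (size 1)  {1} (size 1)    {2} (size 1)    {3} (size 1)    {4} (size 1)  
  chi_0          1             1               1               1               1             
  chi_1          1             exp(2*I*pi/5)   exp(4*I*pi/5)   exp(-4*I*pi/5)  exp(-2*I*pi/5)
  chi_2          1             exp(4*I*pi/5)   exp(-2*I*pi/5)  exp(2*I*pi/5)   exp(-4*I*pi/5)
  chi_3          1             exp(-4*I*pi/5)  exp(2*I*pi/5)   exp(-2*I*pi/5)  exp(4*I*pi/5) 
  chi_4          1             exp(-2*I*pi/5)  exp(-4*I*pi/5)  exp(4*I*pi/5)   exp(2*I*pi/5) 

Spot check: chi_3(3) = zeta_5^(3*3) = zeta_5^9 = exp(-2*I*pi/5).

Derivation: Z/5Z is abelian, so all 5 irreducible complex representations are 1-dimensional. They are given by chi_k(m) = zeta_5^(k*m) for k = 0,...,4. Row orthogonality: sum_m chi_k(m) conj(chi_l(m)) = 5 * [k = l].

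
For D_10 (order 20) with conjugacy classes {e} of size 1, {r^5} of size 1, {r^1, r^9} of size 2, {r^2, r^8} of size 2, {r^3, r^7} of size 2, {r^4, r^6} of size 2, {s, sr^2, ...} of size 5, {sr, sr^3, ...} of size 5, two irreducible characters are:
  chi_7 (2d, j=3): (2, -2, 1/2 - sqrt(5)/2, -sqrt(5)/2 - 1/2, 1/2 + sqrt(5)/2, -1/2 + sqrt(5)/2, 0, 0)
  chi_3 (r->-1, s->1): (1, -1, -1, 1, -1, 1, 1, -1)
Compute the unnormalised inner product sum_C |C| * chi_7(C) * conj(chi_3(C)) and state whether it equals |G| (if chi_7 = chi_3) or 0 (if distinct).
Sum = 0; so <chi_7, chi_3> = 0 (distinct irreducibles are orthogonal).

Proof sketch: Compute term by term over conjugacy classes (|C| * chi_7(C) * conj(chi_3(C))):
  1*(2)*conj(1) + 1*(-2)*conj(-1) + 2*(1/2 - sqrt(5)/2)*conj(-1) + 2*(-sqrt(5)/2 - 1/2)*conj(1) + 2*(1/2 + sqrt(5)/2)*conj(-1) + 2*(-1/2 + sqrt(5)/2)*conj(1) + 5*(0)*conj(1) + 5*(0)*conj(-1)
  = (2) + (2) + (-1 + sqrt(5)) + (-sqrt(5) - 1) + (-sqrt(5) - 1) + (-1 + sqrt(5)) + (0) + (0)
  = 0.
Dividing by |G| = 20 gives 0/20 = 0, matching the row-orthogonality relation <chi_7, chi_3> = [chi_7 = chi_3].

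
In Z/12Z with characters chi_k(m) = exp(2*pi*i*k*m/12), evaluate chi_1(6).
chi_1(6) = zeta_12^6 = -1

Why: chi_1(6) = zeta_12^(1*6) = zeta_12^6. Since zeta_12^12 = 1, this equals zeta_12^6 = exp(2*pi*i*6/12) = -1.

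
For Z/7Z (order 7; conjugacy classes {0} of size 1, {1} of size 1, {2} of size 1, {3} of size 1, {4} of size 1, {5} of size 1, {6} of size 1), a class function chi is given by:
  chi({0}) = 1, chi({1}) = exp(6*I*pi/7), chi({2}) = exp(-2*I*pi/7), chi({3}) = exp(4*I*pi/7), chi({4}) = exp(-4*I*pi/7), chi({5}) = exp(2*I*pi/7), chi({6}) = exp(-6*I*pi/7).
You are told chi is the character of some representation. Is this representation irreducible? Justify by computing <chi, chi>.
Irreducible: <chi, chi> = 1.

Derivation: <chi, chi> = (1/|G|) sum_C |C| * |chi(C)|^2 = (1/7)[1*|1|^2 + 1*|exp(6*I*pi/7)|^2 + 1*|exp(-2*I*pi/7)|^2 + 1*|exp(4*I*pi/7)|^2 + 1*|exp(-4*I*pi/7)|^2 + 1*|exp(2*I*pi/7)|^2 + 1*|exp(-6*I*pi/7)|^2]
  = (1/7)[(1) + (1) + (1) + (1) + (1) + (1) + (1)] = 7/7 = 1.
(Exp terms are combined using exp(i*s)*conj(exp(i*t)) = exp(i*(s-t)), and sums of them are collapsed using the identity that for every m > 1 the m distinct m-th roots of unity sum to 0, e.g. 1 + exp(2*I*pi/3) + exp(-2*I*pi/3) = 0.)
A character is irreducible iff <chi, chi> = 1, so this representation is irreducible.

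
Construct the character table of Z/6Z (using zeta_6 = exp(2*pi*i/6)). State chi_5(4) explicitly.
Character table of Z/6Z (irreps indexed chi_0,...,chi_5 with chi_k(m) = zeta_6^(k*m), zeta_6 = exp(2*pi*i/6)):
  irrep \ class  {0} (size 1)  {1} (size 1)    {2} (size 1)    {3} (size 1)  {4} (size 1)    {5} (size 1)  
  chi_0          1             1               1               1             1               1             
  chi_1          1             exp(I*pi/3)     exp(2*I*pi/3)   -1            exp(-2*I*pi/3)  exp(-I*pi/3)  
  chi_2          1             exp(2*I*pi/3)   exp(-2*I*pi/3)  1             exp(2*I*pi/3)   exp(-2*I*pi/3)
  chi_3          1             -1              1               -1            1               -1            
  chi_4          1             exp(-2*I*pi/3)  exp(2*I*pi/3)   1             exp(-2*I*pi/3)  exp(2*I*pi/3) 
  chi_5          1             exp(-I*pi/3)    exp(-2*I*pi/3)  -1            exp(2*I*pi/3)   exp(I*pi/3)   

Spot check: chi_5(4) = zeta_6^(5*4) = zeta_6^20 = exp(2*I*pi/3).

Why: Z/6Z is abelian, so all 6 irreducible complex representations are 1-dimensional. They are given by chi_k(m) = zeta_6^(k*m) for k = 0,...,5. Row orthogonality: sum_m chi_k(m) conj(chi_l(m)) = 6 * [k = l].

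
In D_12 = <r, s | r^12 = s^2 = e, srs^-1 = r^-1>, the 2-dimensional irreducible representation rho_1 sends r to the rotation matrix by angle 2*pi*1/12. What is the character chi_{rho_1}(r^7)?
chi_{rho_1}(r^7) = 2*cos(2*pi*1*7/12) = -sqrt(3)

Explanation: rho_1(r^7) is rotation by angle 2*pi*1*7/12, whose trace is 2*cos(2*pi*1*7/12) = -sqrt(3).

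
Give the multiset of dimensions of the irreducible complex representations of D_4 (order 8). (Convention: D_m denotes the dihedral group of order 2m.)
Dimensions: 1, 1, 1, 1, 2

Working: There are 5 irreducibles (= number of conjugacy classes). Their dimensions d_i satisfy sum d_i^2 = |G| = 8: 1 + 1 + 1 + 1 + 4 = 8.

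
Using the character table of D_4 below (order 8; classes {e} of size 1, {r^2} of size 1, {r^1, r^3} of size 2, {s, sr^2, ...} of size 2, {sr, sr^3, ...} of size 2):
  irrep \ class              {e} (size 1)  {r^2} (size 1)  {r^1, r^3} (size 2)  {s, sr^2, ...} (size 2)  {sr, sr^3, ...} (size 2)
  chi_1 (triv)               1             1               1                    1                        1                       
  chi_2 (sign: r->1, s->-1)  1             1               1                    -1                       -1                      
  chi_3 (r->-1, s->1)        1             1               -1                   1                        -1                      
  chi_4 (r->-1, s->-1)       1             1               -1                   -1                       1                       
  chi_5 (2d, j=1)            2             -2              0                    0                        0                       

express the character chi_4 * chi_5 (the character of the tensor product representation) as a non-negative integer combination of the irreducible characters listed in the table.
chi_4 tensor chi_5 = chi_5 (all other irreducibles have multiplicity 0).

Derivation: The character of a tensor product is the pointwise product (chi_4 * chi_5)(C) = chi_4(C) * chi_5(C):
  {e}: (1)*(2), {r^2}: (1)*(-2), {r^1, r^3}: (-1)*(0), {s, sr^2, ...}: (-1)*(0), {sr, sr^3, ...}: (1)*(0)
so (chi_4 * chi_5) takes values
  {e} -> 2, {r^2} -> -2, {r^1, r^3} -> 0, {s, sr^2, ...} -> 0, {sr, sr^3, ...} -> 0.
Now take the inner product of this character with each irreducible chi from the table, <chi_4*chi_5, chi> = (1/8) sum_C |C| (chi_4*chi_5)(C) conj(chi(C)):
  <chi_4*chi_5, chi_1> = (1/8)[1*(2)*conj(1) + 1*(-2)*conj(1) + 2*(0)*conj(1) + 2*(0)*conj(1) + 2*(0)*conj(1)]
      = (1/8)[(2) + (-2) + (0) + (0) + (0)] = 0/8 = 0
  <chi_4*chi_5, chi_2> = (1/8)[1*(2)*conj(1) + 1*(-2)*conj(1) + 2*(0)*conj(1) + 2*(0)*conj(-1) + 2*(0)*conj(-1)]
      = (1/8)[(2) + (-2) + (0) + (0) + (0)] = 0/8 = 0
  <chi_4*chi_5, chi_3> = (1/8)[1*(2)*conj(1) + 1*(-2)*conj(1) + 2*(0)*conj(-1) + 2*(0)*conj(1) + 2*(0)*conj(-1)]
      = (1/8)[(2) + (-2) + (0) + (0) + (0)] = 0/8 = 0
  <chi_4*chi_5, chi_4> = (1/8)[1*(2)*conj(1) + 1*(-2)*conj(1) + 2*(0)*conj(-1) + 2*(0)*conj(-1) + 2*(0)*conj(1)]
      = (1/8)[(2) + (-2) + (0) + (0) + (0)] = 0/8 = 0
  <chi_4*chi_5, chi_5> = (1/8)[1*(2)*conj(2) + 1*(-2)*conj(-2) + 2*(0)*conj(0) + 2*(0)*conj(0) + 2*(0)*conj(0)]
      = (1/8)[(4) + (4) + (0) + (0) + (0)] = 8/8 = 1
Hence the multiplicities are chi_5: 1. Dimension check: dim(chi_4)*dim(chi_5) = 1*2 = 2 and sum (mult * dim) = 1*2 = 2.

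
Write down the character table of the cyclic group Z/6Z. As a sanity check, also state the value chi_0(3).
Character table of Z/6Z (irreps indexed chi_0,...,chi_5 with chi_k(m) = zeta_6^(k*m), zeta_6 = exp(2*pi*i/6)):
  irrep \ class  {0} (size 1)  {1} (size 1)    {2} (size 1)    {3} (size 1)  {4} (size 1)    {5} (size 1)  
  chi_0          1             1               1               1             1               1             
  chi_1          1             exp(I*pi/3)     exp(2*I*pi/3)   -1            exp(-2*I*pi/3)  exp(-I*pi/3)  
  chi_2          1             exp(2*I*pi/3)   exp(-2*I*pi/3)  1             exp(2*I*pi/3)   exp(-2*I*pi/3)
  chi_3          1             -1              1               -1            1               -1            
  chi_4          1             exp(-2*I*pi/3)  exp(2*I*pi/3)   1             exp(-2*I*pi/3)  exp(2*I*pi/3) 
  chi_5          1             exp(-I*pi/3)    exp(-2*I*pi/3)  -1            exp(2*I*pi/3)   exp(I*pi/3)   

Spot check: chi_0(3) = zeta_6^(0*3) = zeta_6^0 = 1.

Details: Z/6Z is abelian, so all 6 irreducible complex representations are 1-dimensional. They are given by chi_k(m) = zeta_6^(k*m) for k = 0,...,5. Row orthogonality: sum_m chi_k(m) conj(chi_l(m)) = 6 * [k = l].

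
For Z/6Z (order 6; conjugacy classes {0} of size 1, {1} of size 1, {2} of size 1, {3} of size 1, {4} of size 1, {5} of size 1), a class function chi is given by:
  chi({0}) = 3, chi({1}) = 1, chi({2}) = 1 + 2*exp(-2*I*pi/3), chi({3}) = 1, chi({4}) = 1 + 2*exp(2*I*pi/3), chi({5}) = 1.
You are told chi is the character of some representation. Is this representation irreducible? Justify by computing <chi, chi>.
Not irreducible (reducible): <chi, chi> = 3 > 1.

Proof sketch: <chi, chi> = (1/|G|) sum_C |C| * |chi(C)|^2 = (1/6)[1*|3|^2 + 1*|1|^2 + 1*|1 + 2*exp(-2*I*pi/3)|^2 + 1*|1|^2 + 1*|1 + 2*exp(2*I*pi/3)|^2 + 1*|1|^2]
  = (1/6)[(9) + (1) + (3) + (1) + (3) + (1)] = 18/6 = 3.
(Exp terms are combined using exp(i*s)*conj(exp(i*t)) = exp(i*(s-t)), and sums of them are collapsed using the identity that for every m > 1 the m distinct m-th roots of unity sum to 0, e.g. 1 + exp(2*I*pi/3) + exp(-2*I*pi/3) = 0.)
A character is irreducible iff <chi, chi> = 1, so this representation is reducible.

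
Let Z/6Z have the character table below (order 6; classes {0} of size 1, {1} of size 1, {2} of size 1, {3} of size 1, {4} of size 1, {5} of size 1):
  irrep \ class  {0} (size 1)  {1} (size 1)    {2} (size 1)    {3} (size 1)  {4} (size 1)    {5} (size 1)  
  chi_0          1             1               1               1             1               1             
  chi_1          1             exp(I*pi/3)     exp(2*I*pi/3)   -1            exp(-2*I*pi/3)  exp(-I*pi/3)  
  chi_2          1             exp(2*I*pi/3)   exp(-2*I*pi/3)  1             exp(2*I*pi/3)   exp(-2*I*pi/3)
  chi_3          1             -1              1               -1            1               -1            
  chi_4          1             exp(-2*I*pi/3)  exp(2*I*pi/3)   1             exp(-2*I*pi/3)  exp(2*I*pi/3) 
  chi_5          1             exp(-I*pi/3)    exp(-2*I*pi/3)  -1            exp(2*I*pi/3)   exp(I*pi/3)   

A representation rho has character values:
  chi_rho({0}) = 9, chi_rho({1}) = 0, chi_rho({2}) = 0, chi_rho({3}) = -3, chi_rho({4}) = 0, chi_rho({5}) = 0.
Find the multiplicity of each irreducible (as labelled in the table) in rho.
Multiplicities: chi_0: 1, chi_1: 2, chi_2: 1, chi_3: 2, chi_4: 1, chi_5: 2.

Solution. Use <chi_rho, chi> = (1/|G|) sum_C |C| * chi_rho(C) * conj(chi(C)) with |G| = 6 for each irreducible chi in the table:
  <chi_rho, chi_0> = (1/6)[1*(9)*conj(1) + 1*(0)*conj(1) + 1*(0)*conj(1) + 1*(-3)*conj(1) + 1*(0)*conj(1) + 1*(0)*conj(1)]
      = (1/6)[(9) + (0) + (0) + (-3) + (0) + (0)] = 6/6 = 1
  <chi_rho, chi_1> = (1/6)[1*(9)*conj(1) + 1*(0)*conj(exp(I*pi/3)) + 1*(0)*conj(exp(2*I*pi/3)) + 1*(-3)*conj(-1) + 1*(0)*conj(exp(-2*I*pi/3)) + 1*(0)*conj(exp(-I*pi/3))]
      = (1/6)[(9) + (0) + (0) + (3) + (0) + (0)] = 12/6 = 2
  <chi_rho, chi_2> = (1/6)[1*(9)*conj(1) + 1*(0)*conj(exp(2*I*pi/3)) + 1*(0)*conj(exp(-2*I*pi/3)) + 1*(-3)*conj(1) + 1*(0)*conj(exp(2*I*pi/3)) + 1*(0)*conj(exp(-2*I*pi/3))]
      = (1/6)[(9) + (0) + (0) + (-3) + (0) + (0)] = 6/6 = 1
  <chi_rho, chi_3> = (1/6)[1*(9)*conj(1) + 1*(0)*conj(-1) + 1*(0)*conj(1) + 1*(-3)*conj(-1) + 1*(0)*conj(1) + 1*(0)*conj(-1)]
      = (1/6)[(9) + (0) + (0) + (3) + (0) + (0)] = 12/6 = 2
  <chi_rho, chi_4> = (1/6)[1*(9)*conj(1) + 1*(0)*conj(exp(-2*I*pi/3)) + 1*(0)*conj(exp(2*I*pi/3)) + 1*(-3)*conj(1) + 1*(0)*conj(exp(-2*I*pi/3)) + 1*(0)*conj(exp(2*I*pi/3))]
      = (1/6)[(9) + (0) + (0) + (-3) + (0) + (0)] = 6/6 = 1
  <chi_rho, chi_5> = (1/6)[1*(9)*conj(1) + 1*(0)*conj(exp(-I*pi/3)) + 1*(0)*conj(exp(-2*I*pi/3)) + 1*(-3)*conj(-1) + 1*(0)*conj(exp(2*I*pi/3)) + 1*(0)*conj(exp(I*pi/3))]
      = (1/6)[(9) + (0) + (0) + (3) + (0) + (0)] = 12/6 = 2
(Exp terms are combined using exp(i*s)*conj(exp(i*t)) = exp(i*(s-t)), and sums of them are collapsed using the identity that for every m > 1 the m distinct m-th roots of unity sum to 0, e.g. 1 + exp(2*I*pi/3) + exp(-2*I*pi/3) = 0.)
Dimension check: dim(rho) = sum (mult * dim) = 1*1 + 2*1 + 1*1 + 2*1 + 1*1 + 2*1 = 9 = chi_rho(e) = 9.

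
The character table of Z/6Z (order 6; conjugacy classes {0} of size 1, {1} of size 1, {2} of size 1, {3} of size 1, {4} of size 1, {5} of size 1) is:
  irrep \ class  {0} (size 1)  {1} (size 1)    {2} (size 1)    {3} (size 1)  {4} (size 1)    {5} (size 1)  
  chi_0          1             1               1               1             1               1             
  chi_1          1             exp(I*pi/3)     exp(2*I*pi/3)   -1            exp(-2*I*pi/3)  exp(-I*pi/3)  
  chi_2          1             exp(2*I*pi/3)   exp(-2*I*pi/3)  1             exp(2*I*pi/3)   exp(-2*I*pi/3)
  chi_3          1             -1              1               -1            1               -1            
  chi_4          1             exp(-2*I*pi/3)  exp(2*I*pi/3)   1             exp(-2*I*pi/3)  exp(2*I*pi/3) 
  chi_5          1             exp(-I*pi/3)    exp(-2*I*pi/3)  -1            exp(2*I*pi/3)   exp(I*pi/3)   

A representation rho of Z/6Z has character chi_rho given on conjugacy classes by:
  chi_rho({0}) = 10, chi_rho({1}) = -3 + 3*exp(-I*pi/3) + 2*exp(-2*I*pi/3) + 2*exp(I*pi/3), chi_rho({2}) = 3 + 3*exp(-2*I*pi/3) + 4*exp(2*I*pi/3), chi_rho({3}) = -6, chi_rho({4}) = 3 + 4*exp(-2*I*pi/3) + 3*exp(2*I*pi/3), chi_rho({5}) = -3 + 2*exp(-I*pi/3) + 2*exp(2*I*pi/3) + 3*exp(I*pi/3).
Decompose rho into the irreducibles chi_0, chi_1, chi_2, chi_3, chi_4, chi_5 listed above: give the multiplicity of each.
Multiplicities: chi_0: 0, chi_1: 2, chi_2: 0, chi_3: 3, chi_4: 2, chi_5: 3.

Details: Use <chi_rho, chi> = (1/|G|) sum_C |C| * chi_rho(C) * conj(chi(C)) with |G| = 6 for each irreducible chi in the table:
  <chi_rho, chi_0> = (1/6)[1*(10)*conj(1) + 1*(-3 + 3*exp(-I*pi/3) + 2*exp(-2*I*pi/3) + 2*exp(I*pi/3))*conj(1) + 1*(3 + 3*exp(-2*I*pi/3) + 4*exp(2*I*pi/3))*conj(1) + 1*(-6)*conj(1) + 1*(3 + 4*exp(-2*I*pi/3) + 3*exp(2*I*pi/3))*conj(1) + 1*(-3 + 2*exp(-I*pi/3) + 2*exp(2*I*pi/3) + 3*exp(I*pi/3))*conj(1)]
      = (1/6)[(10) + (-3 + 3*exp(-I*pi/3) + 2*exp(-2*I*pi/3) + 2*exp(I*pi/3)) + (3 + 3*exp(-2*I*pi/3) + 4*exp(2*I*pi/3)) + (-6) + (3 + 4*exp(-2*I*pi/3) + 3*exp(2*I*pi/3)) + (-3 + 2*exp(-I*pi/3) + 2*exp(2*I*pi/3) + 3*exp(I*pi/3))] = 0/6 = 0
  <chi_rho, chi_1> = (1/6)[1*(10)*conj(1) + 1*(-3 + 3*exp(-I*pi/3) + 2*exp(-2*I*pi/3) + 2*exp(I*pi/3))*conj(exp(I*pi/3)) + 1*(3 + 3*exp(-2*I*pi/3) + 4*exp(2*I*pi/3))*conj(exp(2*I*pi/3)) + 1*(-6)*conj(-1) + 1*(3 + 4*exp(-2*I*pi/3) + 3*exp(2*I*pi/3))*conj(exp(-2*I*pi/3)) + 1*(-3 + 2*exp(-I*pi/3) + 2*exp(2*I*pi/3) + 3*exp(I*pi/3))*conj(exp(-I*pi/3))]
      = (1/6)[(10) + (-3) + (1) + (6) + (1) + (-3)] = 12/6 = 2
  <chi_rho, chi_2> = (1/6)[1*(10)*conj(1) + 1*(-3 + 3*exp(-I*pi/3) + 2*exp(-2*I*pi/3) + 2*exp(I*pi/3))*conj(exp(2*I*pi/3)) + 1*(3 + 3*exp(-2*I*pi/3) + 4*exp(2*I*pi/3))*conj(exp(-2*I*pi/3)) + 1*(-6)*conj(1) + 1*(3 + 4*exp(-2*I*pi/3) + 3*exp(2*I*pi/3))*conj(exp(2*I*pi/3)) + 1*(-3 + 2*exp(-I*pi/3) + 2*exp(2*I*pi/3) + 3*exp(I*pi/3))*conj(exp(-2*I*pi/3))]
      = (1/6)[(10) + (-3 + 2*exp(-I*pi/3) + 2*exp(2*I*pi/3) - 3*exp(-2*I*pi/3)) + (3 + 4*exp(-2*I*pi/3) + 3*exp(2*I*pi/3)) + (-6) + (3 + 3*exp(-2*I*pi/3) + 4*exp(2*I*pi/3)) + (-3 - 3*exp(2*I*pi/3) + 2*exp(-2*I*pi/3) + 2*exp(I*pi/3))] = 0/6 = 0
  <chi_rho, chi_3> = (1/6)[1*(10)*conj(1) + 1*(-3 + 3*exp(-I*pi/3) + 2*exp(-2*I*pi/3) + 2*exp(I*pi/3))*conj(-1) + 1*(3 + 3*exp(-2*I*pi/3) + 4*exp(2*I*pi/3))*conj(1) + 1*(-6)*conj(-1) + 1*(3 + 4*exp(-2*I*pi/3) + 3*exp(2*I*pi/3))*conj(1) + 1*(-3 + 2*exp(-I*pi/3) + 2*exp(2*I*pi/3) + 3*exp(I*pi/3))*conj(-1)]
      = (1/6)[(10) + (3 - 2*exp(I*pi/3) - 2*exp(-2*I*pi/3) - 3*exp(-I*pi/3)) + (3 + 3*exp(-2*I*pi/3) + 4*exp(2*I*pi/3)) + (6) + (3 + 4*exp(-2*I*pi/3) + 3*exp(2*I*pi/3)) + (3 - 3*exp(I*pi/3) - 2*exp(2*I*pi/3) - 2*exp(-I*pi/3))] = 18/6 = 3
  <chi_rho, chi_4> = (1/6)[1*(10)*conj(1) + 1*(-3 + 3*exp(-I*pi/3) + 2*exp(-2*I*pi/3) + 2*exp(I*pi/3))*conj(exp(-2*I*pi/3)) + 1*(3 + 3*exp(-2*I*pi/3) + 4*exp(2*I*pi/3))*conj(exp(2*I*pi/3)) + 1*(-6)*conj(1) + 1*(3 + 4*exp(-2*I*pi/3) + 3*exp(2*I*pi/3))*conj(exp(-2*I*pi/3)) + 1*(-3 + 2*exp(-I*pi/3) + 2*exp(2*I*pi/3) + 3*exp(I*pi/3))*conj(exp(2*I*pi/3))]
      = (1/6)[(10) + (3) + (1) + (-6) + (1) + (3)] = 12/6 = 2
  <chi_rho, chi_5> = (1/6)[1*(10)*conj(1) + 1*(-3 + 3*exp(-I*pi/3) + 2*exp(-2*I*pi/3) + 2*exp(I*pi/3))*conj(exp(-I*pi/3)) + 1*(3 + 3*exp(-2*I*pi/3) + 4*exp(2*I*pi/3))*conj(exp(-2*I*pi/3)) + 1*(-6)*conj(-1) + 1*(3 + 4*exp(-2*I*pi/3) + 3*exp(2*I*pi/3))*conj(exp(2*I*pi/3)) + 1*(-3 + 2*exp(-I*pi/3) + 2*exp(2*I*pi/3) + 3*exp(I*pi/3))*conj(exp(I*pi/3))]
      = (1/6)[(10) + (3 - 3*exp(I*pi/3) + 2*exp(-I*pi/3) + 2*exp(2*I*pi/3)) + (3 + 4*exp(-2*I*pi/3) + 3*exp(2*I*pi/3)) + (6) + (3 + 3*exp(-2*I*pi/3) + 4*exp(2*I*pi/3)) + (3 + 2*exp(-2*I*pi/3) + 2*exp(I*pi/3) - 3*exp(-I*pi/3))] = 18/6 = 3
(Exp terms are combined using exp(i*s)*conj(exp(i*t)) = exp(i*(s-t)), and sums of them are collapsed using the identity that for every m > 1 the m distinct m-th roots of unity sum to 0, e.g. 1 + exp(2*I*pi/3) + exp(-2*I*pi/3) = 0.)
Dimension check: dim(rho) = sum (mult * dim) = 0*1 + 2*1 + 0*1 + 3*1 + 2*1 + 3*1 = 10 = chi_rho(e) = 10.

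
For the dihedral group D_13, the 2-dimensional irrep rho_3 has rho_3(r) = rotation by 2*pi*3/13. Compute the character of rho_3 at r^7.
chi_{rho_3}(r^7) = 2*cos(2*pi*3*7/13) = -2*cos(3*pi/13)

Why: rho_3(r^7) is rotation by angle 2*pi*3*7/13, whose trace is 2*cos(2*pi*3*7/13) = -2*cos(3*pi/13).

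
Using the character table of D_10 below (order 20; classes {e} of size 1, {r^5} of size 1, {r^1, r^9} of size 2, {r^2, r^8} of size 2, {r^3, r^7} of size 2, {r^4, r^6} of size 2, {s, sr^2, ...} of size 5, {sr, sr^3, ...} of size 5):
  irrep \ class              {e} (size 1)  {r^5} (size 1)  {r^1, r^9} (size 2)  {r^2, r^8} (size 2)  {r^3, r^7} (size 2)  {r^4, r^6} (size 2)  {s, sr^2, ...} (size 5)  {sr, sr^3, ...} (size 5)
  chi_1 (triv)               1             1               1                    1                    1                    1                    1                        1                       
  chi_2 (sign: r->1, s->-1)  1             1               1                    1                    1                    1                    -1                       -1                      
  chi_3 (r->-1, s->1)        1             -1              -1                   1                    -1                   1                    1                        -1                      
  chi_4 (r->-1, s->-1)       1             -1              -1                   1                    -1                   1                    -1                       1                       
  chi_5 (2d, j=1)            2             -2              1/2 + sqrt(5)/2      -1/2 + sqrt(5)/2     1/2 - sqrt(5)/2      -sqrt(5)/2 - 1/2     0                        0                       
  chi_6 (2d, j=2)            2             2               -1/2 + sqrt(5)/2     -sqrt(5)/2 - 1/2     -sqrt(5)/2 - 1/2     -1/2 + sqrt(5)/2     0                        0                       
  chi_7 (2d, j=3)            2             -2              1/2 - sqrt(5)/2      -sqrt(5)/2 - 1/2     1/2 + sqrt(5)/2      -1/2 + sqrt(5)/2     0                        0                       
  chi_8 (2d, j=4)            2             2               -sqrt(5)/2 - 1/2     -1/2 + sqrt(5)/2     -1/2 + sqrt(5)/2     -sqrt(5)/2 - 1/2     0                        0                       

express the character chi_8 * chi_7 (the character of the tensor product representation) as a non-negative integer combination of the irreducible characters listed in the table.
chi_8 tensor chi_7 = chi_5 + chi_7 (all other irreducibles have multiplicity 0).

Details: The character of a tensor product is the pointwise product (chi_8 * chi_7)(C) = chi_8(C) * chi_7(C):
  {e}: (2)*(2), {r^5}: (2)*(-2), {r^1, r^9}: (-sqrt(5)/2 - 1/2)*(1/2 - sqrt(5)/2), {r^2, r^8}: (-1/2 + sqrt(5)/2)*(-sqrt(5)/2 - 1/2), {r^3, r^7}: (-1/2 + sqrt(5)/2)*(1/2 + sqrt(5)/2), {r^4, r^6}: (-sqrt(5)/2 - 1/2)*(-1/2 + sqrt(5)/2), {s, sr^2, ...}: (0)*(0), {sr, sr^3, ...}: (0)*(0)
so (chi_8 * chi_7) takes values
  {e} -> 4, {r^5} -> -4, {r^1, r^9} -> 1, {r^2, r^8} -> -1, {r^3, r^7} -> 1, {r^4, r^6} -> -1, {s, sr^2, ...} -> 0, {sr, sr^3, ...} -> 0.
Now take the inner product of this character with each irreducible chi from the table, <chi_8*chi_7, chi> = (1/20) sum_C |C| (chi_8*chi_7)(C) conj(chi(C)):
  <chi_8*chi_7, chi_1> = (1/20)[1*(4)*conj(1) + 1*(-4)*conj(1) + 2*(1)*conj(1) + 2*(-1)*conj(1) + 2*(1)*conj(1) + 2*(-1)*conj(1) + 5*(0)*conj(1) + 5*(0)*conj(1)]
      = (1/20)[(4) + (-4) + (2) + (-2) + (2) + (-2) + (0) + (0)] = 0/20 = 0
  <chi_8*chi_7, chi_2> = (1/20)[1*(4)*conj(1) + 1*(-4)*conj(1) + 2*(1)*conj(1) + 2*(-1)*conj(1) + 2*(1)*conj(1) + 2*(-1)*conj(1) + 5*(0)*conj(-1) + 5*(0)*conj(-1)]
      = (1/20)[(4) + (-4) + (2) + (-2) + (2) + (-2) + (0) + (0)] = 0/20 = 0
  <chi_8*chi_7, chi_3> = (1/20)[1*(4)*conj(1) + 1*(-4)*conj(-1) + 2*(1)*conj(-1) + 2*(-1)*conj(1) + 2*(1)*conj(-1) + 2*(-1)*conj(1) + 5*(0)*conj(1) + 5*(0)*conj(-1)]
      = (1/20)[(4) + (4) + (-2) + (-2) + (-2) + (-2) + (0) + (0)] = 0/20 = 0
  <chi_8*chi_7, chi_4> = (1/20)[1*(4)*conj(1) + 1*(-4)*conj(-1) + 2*(1)*conj(-1) + 2*(-1)*conj(1) + 2*(1)*conj(-1) + 2*(-1)*conj(1) + 5*(0)*conj(-1) + 5*(0)*conj(1)]
      = (1/20)[(4) + (4) + (-2) + (-2) + (-2) + (-2) + (0) + (0)] = 0/20 = 0
  <chi_8*chi_7, chi_5> = (1/20)[1*(4)*conj(2) + 1*(-4)*conj(-2) + 2*(1)*conj(1/2 + sqrt(5)/2) + 2*(-1)*conj(-1/2 + sqrt(5)/2) + 2*(1)*conj(1/2 - sqrt(5)/2) + 2*(-1)*conj(-sqrt(5)/2 - 1/2) + 5*(0)*conj(0) + 5*(0)*conj(0)]
      = (1/20)[(8) + (8) + (1 + sqrt(5)) + (1 - sqrt(5)) + (1 - sqrt(5)) + (1 + sqrt(5)) + (0) + (0)] = 20/20 = 1
  <chi_8*chi_7, chi_6> = (1/20)[1*(4)*conj(2) + 1*(-4)*conj(2) + 2*(1)*conj(-1/2 + sqrt(5)/2) + 2*(-1)*conj(-sqrt(5)/2 - 1/2) + 2*(1)*conj(-sqrt(5)/2 - 1/2) + 2*(-1)*conj(-1/2 + sqrt(5)/2) + 5*(0)*conj(0) + 5*(0)*conj(0)]
      = (1/20)[(8) + (-8) + (-1 + sqrt(5)) + (1 + sqrt(5)) + (-sqrt(5) - 1) + (1 - sqrt(5)) + (0) + (0)] = 0/20 = 0
  <chi_8*chi_7, chi_7> = (1/20)[1*(4)*conj(2) + 1*(-4)*conj(-2) + 2*(1)*conj(1/2 - sqrt(5)/2) + 2*(-1)*conj(-sqrt(5)/2 - 1/2) + 2*(1)*conj(1/2 + sqrt(5)/2) + 2*(-1)*conj(-1/2 + sqrt(5)/2) + 5*(0)*conj(0) + 5*(0)*conj(0)]
      = (1/20)[(8) + (8) + (1 - sqrt(5)) + (1 + sqrt(5)) + (1 + sqrt(5)) + (1 - sqrt(5)) + (0) + (0)] = 20/20 = 1
  <chi_8*chi_7, chi_8> = (1/20)[1*(4)*conj(2) + 1*(-4)*conj(2) + 2*(1)*conj(-sqrt(5)/2 - 1/2) + 2*(-1)*conj(-1/2 + sqrt(5)/2) + 2*(1)*conj(-1/2 + sqrt(5)/2) + 2*(-1)*conj(-sqrt(5)/2 - 1/2) + 5*(0)*conj(0) + 5*(0)*conj(0)]
      = (1/20)[(8) + (-8) + (-sqrt(5) - 1) + (1 - sqrt(5)) + (-1 + sqrt(5)) + (1 + sqrt(5)) + (0) + (0)] = 0/20 = 0
Hence the multiplicities are chi_5: 1, chi_7: 1. Dimension check: dim(chi_8)*dim(chi_7) = 2*2 = 4 and sum (mult * dim) = 1*2 + 1*2 = 4.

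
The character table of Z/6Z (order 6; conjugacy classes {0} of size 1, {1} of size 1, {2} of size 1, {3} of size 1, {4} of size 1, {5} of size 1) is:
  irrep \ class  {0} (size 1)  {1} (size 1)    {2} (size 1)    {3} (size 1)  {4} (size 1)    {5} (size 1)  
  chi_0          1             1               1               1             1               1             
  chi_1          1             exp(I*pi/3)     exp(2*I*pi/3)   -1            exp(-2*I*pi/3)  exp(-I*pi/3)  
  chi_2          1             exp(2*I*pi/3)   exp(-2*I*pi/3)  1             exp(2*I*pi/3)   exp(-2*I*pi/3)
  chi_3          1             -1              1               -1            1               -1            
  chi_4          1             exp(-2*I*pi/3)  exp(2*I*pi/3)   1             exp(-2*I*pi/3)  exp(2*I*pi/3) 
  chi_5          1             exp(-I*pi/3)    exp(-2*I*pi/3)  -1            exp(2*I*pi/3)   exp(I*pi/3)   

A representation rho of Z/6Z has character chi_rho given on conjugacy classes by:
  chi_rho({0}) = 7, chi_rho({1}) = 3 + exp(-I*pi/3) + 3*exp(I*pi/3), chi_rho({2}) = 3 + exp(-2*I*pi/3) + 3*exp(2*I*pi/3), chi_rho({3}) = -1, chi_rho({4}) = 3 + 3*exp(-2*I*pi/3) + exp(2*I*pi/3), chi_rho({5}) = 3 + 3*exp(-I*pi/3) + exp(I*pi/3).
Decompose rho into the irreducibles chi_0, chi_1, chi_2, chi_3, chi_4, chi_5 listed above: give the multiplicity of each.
Multiplicities: chi_0: 3, chi_1: 3, chi_2: 0, chi_3: 0, chi_4: 0, chi_5: 1.

Derivation: Use <chi_rho, chi> = (1/|G|) sum_C |C| * chi_rho(C) * conj(chi(C)) with |G| = 6 for each irreducible chi in the table:
  <chi_rho, chi_0> = (1/6)[1*(7)*conj(1) + 1*(3 + exp(-I*pi/3) + 3*exp(I*pi/3))*conj(1) + 1*(3 + exp(-2*I*pi/3) + 3*exp(2*I*pi/3))*conj(1) + 1*(-1)*conj(1) + 1*(3 + 3*exp(-2*I*pi/3) + exp(2*I*pi/3))*conj(1) + 1*(3 + 3*exp(-I*pi/3) + exp(I*pi/3))*conj(1)]
      = (1/6)[(7) + (3 + exp(-I*pi/3) + 3*exp(I*pi/3)) + (3 + exp(-2*I*pi/3) + 3*exp(2*I*pi/3)) + (-1) + (3 + 3*exp(-2*I*pi/3) + exp(2*I*pi/3)) + (3 + 3*exp(-I*pi/3) + exp(I*pi/3))] = 18/6 = 3
  <chi_rho, chi_1> = (1/6)[1*(7)*conj(1) + 1*(3 + exp(-I*pi/3) + 3*exp(I*pi/3))*conj(exp(I*pi/3)) + 1*(3 + exp(-2*I*pi/3) + 3*exp(2*I*pi/3))*conj(exp(2*I*pi/3)) + 1*(-1)*conj(-1) + 1*(3 + 3*exp(-2*I*pi/3) + exp(2*I*pi/3))*conj(exp(-2*I*pi/3)) + 1*(3 + 3*exp(-I*pi/3) + exp(I*pi/3))*conj(exp(-I*pi/3))]
      = (1/6)[(7) + (3 + 3*exp(-I*pi/3) + exp(-2*I*pi/3)) + (3 + 3*exp(-2*I*pi/3) + exp(2*I*pi/3)) + (1) + (3 + exp(-2*I*pi/3) + 3*exp(2*I*pi/3)) + (3 + exp(2*I*pi/3) + 3*exp(I*pi/3))] = 18/6 = 3
  <chi_rho, chi_2> = (1/6)[1*(7)*conj(1) + 1*(3 + exp(-I*pi/3) + 3*exp(I*pi/3))*conj(exp(2*I*pi/3)) + 1*(3 + exp(-2*I*pi/3) + 3*exp(2*I*pi/3))*conj(exp(-2*I*pi/3)) + 1*(-1)*conj(1) + 1*(3 + 3*exp(-2*I*pi/3) + exp(2*I*pi/3))*conj(exp(2*I*pi/3)) + 1*(3 + 3*exp(-I*pi/3) + exp(I*pi/3))*conj(exp(-2*I*pi/3))]
      = (1/6)[(7) + (-1 + 3*exp(-2*I*pi/3) + 3*exp(-I*pi/3)) + (-2) + (-1) + (-2) + (-1 + 3*exp(2*I*pi/3) + 3*exp(I*pi/3))] = 0/6 = 0
  <chi_rho, chi_3> = (1/6)[1*(7)*conj(1) + 1*(3 + exp(-I*pi/3) + 3*exp(I*pi/3))*conj(-1) + 1*(3 + exp(-2*I*pi/3) + 3*exp(2*I*pi/3))*conj(1) + 1*(-1)*conj(-1) + 1*(3 + 3*exp(-2*I*pi/3) + exp(2*I*pi/3))*conj(1) + 1*(3 + 3*exp(-I*pi/3) + exp(I*pi/3))*conj(-1)]
      = (1/6)[(7) + (-3 - 3*exp(I*pi/3) - exp(-I*pi/3)) + (3 + exp(-2*I*pi/3) + 3*exp(2*I*pi/3)) + (1) + (3 + 3*exp(-2*I*pi/3) + exp(2*I*pi/3)) + (-3 - exp(I*pi/3) - 3*exp(-I*pi/3))] = 0/6 = 0
  <chi_rho, chi_4> = (1/6)[1*(7)*conj(1) + 1*(3 + exp(-I*pi/3) + 3*exp(I*pi/3))*conj(exp(-2*I*pi/3)) + 1*(3 + exp(-2*I*pi/3) + 3*exp(2*I*pi/3))*conj(exp(2*I*pi/3)) + 1*(-1)*conj(1) + 1*(3 + 3*exp(-2*I*pi/3) + exp(2*I*pi/3))*conj(exp(-2*I*pi/3)) + 1*(3 + 3*exp(-I*pi/3) + exp(I*pi/3))*conj(exp(2*I*pi/3))]
      = (1/6)[(7) + (-3 + exp(I*pi/3) + 3*exp(2*I*pi/3)) + (3 + 3*exp(-2*I*pi/3) + exp(2*I*pi/3)) + (-1) + (3 + exp(-2*I*pi/3) + 3*exp(2*I*pi/3)) + (-3 + 3*exp(-2*I*pi/3) + exp(-I*pi/3))] = 0/6 = 0
  <chi_rho, chi_5> = (1/6)[1*(7)*conj(1) + 1*(3 + exp(-I*pi/3) + 3*exp(I*pi/3))*conj(exp(-I*pi/3)) + 1*(3 + exp(-2*I*pi/3) + 3*exp(2*I*pi/3))*conj(exp(-2*I*pi/3)) + 1*(-1)*conj(-1) + 1*(3 + 3*exp(-2*I*pi/3) + exp(2*I*pi/3))*conj(exp(2*I*pi/3)) + 1*(3 + 3*exp(-I*pi/3) + exp(I*pi/3))*conj(exp(I*pi/3))]
      = (1/6)[(7) + (1 + 3*exp(2*I*pi/3) + 3*exp(I*pi/3)) + (-2) + (1) + (-2) + (1 + 3*exp(-2*I*pi/3) + 3*exp(-I*pi/3))] = 6/6 = 1
(Exp terms are combined using exp(i*s)*conj(exp(i*t)) = exp(i*(s-t)), and sums of them are collapsed using the identity that for every m > 1 the m distinct m-th roots of unity sum to 0, e.g. 1 + exp(2*I*pi/3) + exp(-2*I*pi/3) = 0.)
Dimension check: dim(rho) = sum (mult * dim) = 3*1 + 3*1 + 0*1 + 0*1 + 0*1 + 1*1 = 7 = chi_rho(e) = 7.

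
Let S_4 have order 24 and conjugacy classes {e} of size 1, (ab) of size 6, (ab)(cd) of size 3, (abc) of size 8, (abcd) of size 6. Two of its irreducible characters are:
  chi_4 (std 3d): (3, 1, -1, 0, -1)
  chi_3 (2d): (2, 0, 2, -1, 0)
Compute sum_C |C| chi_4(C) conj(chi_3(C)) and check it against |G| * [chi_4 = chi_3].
Sum = 0; so <chi_4, chi_3> = 0 (distinct irreducibles are orthogonal).

Solution. Compute term by term over conjugacy classes (|C| * chi_4(C) * conj(chi_3(C))):
  1*(3)*conj(2) + 6*(1)*conj(0) + 3*(-1)*conj(2) + 8*(0)*conj(-1) + 6*(-1)*conj(0)
  = (6) + (0) + (-6) + (0) + (0)
  = 0.
Dividing by |G| = 24 gives 0/24 = 0, matching the row-orthogonality relation <chi_4, chi_3> = [chi_4 = chi_3].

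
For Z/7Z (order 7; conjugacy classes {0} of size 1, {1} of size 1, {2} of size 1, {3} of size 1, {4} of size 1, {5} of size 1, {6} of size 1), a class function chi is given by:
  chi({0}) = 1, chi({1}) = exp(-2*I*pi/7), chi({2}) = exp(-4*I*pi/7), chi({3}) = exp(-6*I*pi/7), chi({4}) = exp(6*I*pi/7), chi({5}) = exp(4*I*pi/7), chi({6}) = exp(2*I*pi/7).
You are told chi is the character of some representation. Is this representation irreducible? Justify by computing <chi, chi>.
Irreducible: <chi, chi> = 1.

Argument: <chi, chi> = (1/|G|) sum_C |C| * |chi(C)|^2 = (1/7)[1*|1|^2 + 1*|exp(-2*I*pi/7)|^2 + 1*|exp(-4*I*pi/7)|^2 + 1*|exp(-6*I*pi/7)|^2 + 1*|exp(6*I*pi/7)|^2 + 1*|exp(4*I*pi/7)|^2 + 1*|exp(2*I*pi/7)|^2]
  = (1/7)[(1) + (1) + (1) + (1) + (1) + (1) + (1)] = 7/7 = 1.
(Exp terms are combined using exp(i*s)*conj(exp(i*t)) = exp(i*(s-t)), and sums of them are collapsed using the identity that for every m > 1 the m distinct m-th roots of unity sum to 0, e.g. 1 + exp(2*I*pi/3) + exp(-2*I*pi/3) = 0.)
A character is irreducible iff <chi, chi> = 1, so this representation is irreducible.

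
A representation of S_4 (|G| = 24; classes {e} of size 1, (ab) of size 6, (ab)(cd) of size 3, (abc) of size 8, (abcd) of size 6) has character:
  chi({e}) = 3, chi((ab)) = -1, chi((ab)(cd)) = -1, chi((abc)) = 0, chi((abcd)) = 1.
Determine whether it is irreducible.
Irreducible: <chi, chi> = 1.

Proof sketch: <chi, chi> = (1/|G|) sum_C |C| * |chi(C)|^2 = (1/24)[1*|3|^2 + 6*|-1|^2 + 3*|-1|^2 + 8*|0|^2 + 6*|1|^2]
  = (1/24)[(9) + (6) + (3) + (0) + (6)] = 24/24 = 1.
A character is irreducible iff <chi, chi> = 1, so this representation is irreducible.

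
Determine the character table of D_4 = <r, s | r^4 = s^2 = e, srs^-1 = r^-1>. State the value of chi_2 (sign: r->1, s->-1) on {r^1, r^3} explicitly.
Conjugacy classes: {e} of size 1, {r^2} of size 1, {r^1, r^3} of size 2, {s, sr^2, ...} of size 2, {sr, sr^3, ...} of size 2.
Character table:
  irrep \ class              {e} (size 1)  {r^2} (size 1)  {r^1, r^3} (size 2)  {s, sr^2, ...} (size 2)  {sr, sr^3, ...} (size 2)
  chi_1 (triv)               1             1               1                    1                        1                       
  chi_2 (sign: r->1, s->-1)  1             1               1                    -1                       -1                      
  chi_3 (r->-1, s->1)        1             1               -1                   1                        -1                      
  chi_4 (r->-1, s->-1)       1             1               -1                   -1                       1                       
  chi_5 (2d, j=1)            2             -2              0                    0                        0                       

Spot check: chi_2 (sign: r->1, s->-1) on {r^1, r^3} = 1.

Derivation: D_4 has order 2*4 = 8 with 5 conjugacy classes, hence 5 irreducibles. Sum of squared dims 1 + 1 + 1 + 1 + 4 = 8 = |G|. Linear characters come from the abelianisation; the 2-dimensional irreps have character r^k -> 2*cos(2*pi*j*k/4), reflections -> 0.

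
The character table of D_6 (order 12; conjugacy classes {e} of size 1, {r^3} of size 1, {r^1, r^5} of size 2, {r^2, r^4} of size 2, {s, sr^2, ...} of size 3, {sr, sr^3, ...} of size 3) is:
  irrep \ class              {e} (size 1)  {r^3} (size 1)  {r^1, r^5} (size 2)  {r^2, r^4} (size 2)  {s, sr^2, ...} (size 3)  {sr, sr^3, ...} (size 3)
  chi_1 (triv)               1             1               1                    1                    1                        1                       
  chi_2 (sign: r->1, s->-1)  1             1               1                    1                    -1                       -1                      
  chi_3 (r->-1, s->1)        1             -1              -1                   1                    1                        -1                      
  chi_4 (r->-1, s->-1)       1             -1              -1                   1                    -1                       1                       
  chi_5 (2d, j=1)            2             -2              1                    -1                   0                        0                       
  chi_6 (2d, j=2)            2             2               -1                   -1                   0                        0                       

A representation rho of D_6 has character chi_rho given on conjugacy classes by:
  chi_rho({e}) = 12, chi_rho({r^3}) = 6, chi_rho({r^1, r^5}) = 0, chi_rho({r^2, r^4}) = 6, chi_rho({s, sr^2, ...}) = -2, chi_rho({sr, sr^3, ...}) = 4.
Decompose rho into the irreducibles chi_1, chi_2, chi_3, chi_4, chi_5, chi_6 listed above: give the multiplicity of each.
Multiplicities: chi_1: 3, chi_2: 2, chi_3: 0, chi_4: 3, chi_5: 0, chi_6: 2.

Argument: Use <chi_rho, chi> = (1/|G|) sum_C |C| * chi_rho(C) * conj(chi(C)) with |G| = 12 for each irreducible chi in the table:
  <chi_rho, chi_1> = (1/12)[1*(12)*conj(1) + 1*(6)*conj(1) + 2*(0)*conj(1) + 2*(6)*conj(1) + 3*(-2)*conj(1) + 3*(4)*conj(1)]
      = (1/12)[(12) + (6) + (0) + (12) + (-6) + (12)] = 36/12 = 3
  <chi_rho, chi_2> = (1/12)[1*(12)*conj(1) + 1*(6)*conj(1) + 2*(0)*conj(1) + 2*(6)*conj(1) + 3*(-2)*conj(-1) + 3*(4)*conj(-1)]
      = (1/12)[(12) + (6) + (0) + (12) + (6) + (-12)] = 24/12 = 2
  <chi_rho, chi_3> = (1/12)[1*(12)*conj(1) + 1*(6)*conj(-1) + 2*(0)*conj(-1) + 2*(6)*conj(1) + 3*(-2)*conj(1) + 3*(4)*conj(-1)]
      = (1/12)[(12) + (-6) + (0) + (12) + (-6) + (-12)] = 0/12 = 0
  <chi_rho, chi_4> = (1/12)[1*(12)*conj(1) + 1*(6)*conj(-1) + 2*(0)*conj(-1) + 2*(6)*conj(1) + 3*(-2)*conj(-1) + 3*(4)*conj(1)]
      = (1/12)[(12) + (-6) + (0) + (12) + (6) + (12)] = 36/12 = 3
  <chi_rho, chi_5> = (1/12)[1*(12)*conj(2) + 1*(6)*conj(-2) + 2*(0)*conj(1) + 2*(6)*conj(-1) + 3*(-2)*conj(0) + 3*(4)*conj(0)]
      = (1/12)[(24) + (-12) + (0) + (-12) + (0) + (0)] = 0/12 = 0
  <chi_rho, chi_6> = (1/12)[1*(12)*conj(2) + 1*(6)*conj(2) + 2*(0)*conj(-1) + 2*(6)*conj(-1) + 3*(-2)*conj(0) + 3*(4)*conj(0)]
      = (1/12)[(24) + (12) + (0) + (-12) + (0) + (0)] = 24/12 = 2
Dimension check: dim(rho) = sum (mult * dim) = 3*1 + 2*1 + 0*1 + 3*1 + 0*2 + 2*2 = 12 = chi_rho(e) = 12.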